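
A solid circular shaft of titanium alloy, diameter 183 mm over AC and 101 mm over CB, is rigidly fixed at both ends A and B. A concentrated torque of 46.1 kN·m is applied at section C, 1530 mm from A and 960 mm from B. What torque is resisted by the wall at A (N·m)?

40200 N·m

Compatibility: T_A·a/J_AC = T_B·b/J_CB with T_A + T_B = T₀.
J_AC = 1.10×10^-4 m⁴, J_CB = 1.02×10^-5 m⁴, so T_A = T₀·(J_AC/a)/((J_AC/a)+(J_CB/b)) = 40160 N·m, T_B = 5939 N·m.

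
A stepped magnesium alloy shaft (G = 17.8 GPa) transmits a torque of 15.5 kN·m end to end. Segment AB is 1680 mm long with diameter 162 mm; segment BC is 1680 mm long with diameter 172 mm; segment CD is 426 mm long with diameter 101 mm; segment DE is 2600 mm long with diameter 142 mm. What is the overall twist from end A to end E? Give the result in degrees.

7.55°

J_AB = π(0.162)⁴/32 = 6.76×10^-5 m⁴; J_BC = π(0.172)⁴/32 = 8.59×10^-5 m⁴; J_CD = π(0.101)⁴/32 = 1.02×10^-5 m⁴; J_DE = π(0.142)⁴/32 = 3.99×10^-5 m⁴.
θ = (T/G)·Σ L_i/J_i = (15500/17.8×10⁹)·(1.68/6.76×10^-5 + 1.68/8.59×10^-5 + 0.426/1.02×10^-5 + 2.60/3.99×10^-5) = 0.1317 rad.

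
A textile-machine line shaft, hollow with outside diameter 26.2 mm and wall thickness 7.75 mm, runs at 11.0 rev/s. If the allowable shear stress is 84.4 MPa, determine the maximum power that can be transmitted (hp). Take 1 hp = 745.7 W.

J = π(d_o⁴ − d_i⁴)/32 = π(0.0262⁴ − 0.0107⁴)/32 = 4.497×10^-8 m⁴.
T_max = τ_allow·J/r = 8.44×10^7 × 4.497×10^-8 / 0.0131 = 289.8 N·m.
ω = 2π·11.0 = 69.12 rad/s, so P_max = T_max·ω = 2.003×10^4 W.

26.9 hp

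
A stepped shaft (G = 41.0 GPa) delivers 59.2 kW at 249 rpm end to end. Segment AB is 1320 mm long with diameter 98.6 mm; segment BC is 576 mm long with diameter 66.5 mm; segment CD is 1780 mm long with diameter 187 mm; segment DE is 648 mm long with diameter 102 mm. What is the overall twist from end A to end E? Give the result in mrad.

ω = 2π·249/60 = 26.08 rad/s, so T = P/ω = 59.2×10³ / 26.08 = 2270 N·m.
J_AB = π(0.0986)⁴/32 = 9.28×10^-6 m⁴; J_BC = π(0.0665)⁴/32 = 1.92×10^-6 m⁴; J_CD = π(0.187)⁴/32 = 1.20×10^-4 m⁴; J_DE = π(0.102)⁴/32 = 1.06×10^-5 m⁴.
θ = (T/G)·Σ L_i/J_i = (2270/41.0×10⁹)·(1.32/9.28×10^-6 + 0.576/1.92×10^-6 + 1.78/1.20×10^-4 + 0.648/1.06×10^-5) = 0.02869 rad.

28.7 mrad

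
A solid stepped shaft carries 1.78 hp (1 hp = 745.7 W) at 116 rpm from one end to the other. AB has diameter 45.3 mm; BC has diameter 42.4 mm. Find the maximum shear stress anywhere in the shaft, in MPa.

7.30 MPa

ω = 2π·116/60 = 12.15 rad/s, so T = P/ω = 1.78×745.7 / 12.15 = 109.3 N·m.
Under the same torque, τ_max = 16T/(πd³) is largest where d is smallest — segment BC (d = 42.4 mm).
τ_max = 16·109.3/(π·(0.0424)³) = 7.301×10^6 Pa.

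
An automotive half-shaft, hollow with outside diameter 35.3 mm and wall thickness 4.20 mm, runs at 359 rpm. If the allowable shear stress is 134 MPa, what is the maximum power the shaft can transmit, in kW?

28.8 kW

J = π(d_o⁴ − d_i⁴)/32 = π(0.0353⁴ − 0.0269⁴)/32 = 1.010×10^-7 m⁴.
T_max = τ_allow·J/r = 1.34×10^8 × 1.010×10^-7 / 0.0176 = 767.1 N·m.
ω = 2π·359/60 = 37.59 rad/s, so P_max = T_max·ω = 2.884×10^4 W.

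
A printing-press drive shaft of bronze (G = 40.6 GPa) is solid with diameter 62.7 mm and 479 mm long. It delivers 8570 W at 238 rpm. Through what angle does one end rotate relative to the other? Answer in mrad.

ω = 2π·238/60 = 24.92 rad/s, so T = P/ω = 8570 / 24.92 = 343.9 N·m.
J = πd⁴/32 = π(0.0627)⁴/32 = 1.517×10^-6 m⁴.
θ = T·L/(G·J) = 343.9 × 0.479 / (40.6×10⁹ × 1.517×10^-6) = 2.674×10^-3 rad.

2.67 mrad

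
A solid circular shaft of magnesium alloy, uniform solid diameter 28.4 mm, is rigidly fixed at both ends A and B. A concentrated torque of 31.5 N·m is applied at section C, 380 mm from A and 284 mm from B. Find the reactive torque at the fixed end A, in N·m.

13.5 N·m

With uniform GJ and both ends fixed, compatibility θ_AC = θ_CB gives T_A·a = T_B·b, together with T_A + T_B = T₀.
T_A = T₀·b/(a+b) = 31.50·284/664.0 = 13.47 N·m; T_B = 18.03 N·m.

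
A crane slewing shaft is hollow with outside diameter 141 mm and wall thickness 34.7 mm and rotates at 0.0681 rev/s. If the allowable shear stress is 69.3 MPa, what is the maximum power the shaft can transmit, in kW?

J = π(d_o⁴ − d_i⁴)/32 = π(0.141⁴ − 0.0716⁴)/32 = 3.622×10^-5 m⁴.
T_max = τ_allow·J/r = 6.93×10^7 × 3.622×10^-5 / 0.0705 = 35610 N·m.
ω = 2π·0.0681 = 0.4279 rad/s, so P_max = T_max·ω = 1.524×10^4 W.

15.2 kW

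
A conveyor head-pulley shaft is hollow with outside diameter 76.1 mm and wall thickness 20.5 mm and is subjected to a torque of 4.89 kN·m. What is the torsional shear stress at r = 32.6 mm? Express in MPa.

50.7 MPa

J = π(d_o⁴ − d_i⁴)/32 = π(0.0761⁴ − 0.0351⁴)/32 = 3.144×10^-6 m⁴.
Shear stress varies linearly with radius: τ = T·r/J = 4890 × 0.0326 / 3.144×10^-6 = 5.071×10^7 Pa.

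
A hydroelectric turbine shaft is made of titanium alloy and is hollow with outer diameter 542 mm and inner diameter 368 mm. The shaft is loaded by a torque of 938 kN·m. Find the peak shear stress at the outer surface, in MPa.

38.1 MPa

J = π(d_o⁴ − d_i⁴)/32 = π(0.542⁴ − 0.368⁴)/32 = 6.672×10^-3 m⁴.
τ_max = T·r/J = 938000 × 0.271 / 6.672×10^-3 = 3.810×10^7 Pa.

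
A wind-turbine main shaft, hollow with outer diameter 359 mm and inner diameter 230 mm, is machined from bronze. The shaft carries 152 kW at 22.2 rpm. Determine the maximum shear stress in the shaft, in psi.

ω = 2π·22.2/60 = 2.325 rad/s, so T = P/ω = 152×10³ / 2.325 = 65380 N·m.
J = π(d_o⁴ − d_i⁴)/32 = π(0.359⁴ − 0.230⁴)/32 = 1.356×10^-3 m⁴.
τ_max = T·r/J = 65380 × 0.179 / 1.356×10^-3 = 8.655×10^6 Pa.

1260 psi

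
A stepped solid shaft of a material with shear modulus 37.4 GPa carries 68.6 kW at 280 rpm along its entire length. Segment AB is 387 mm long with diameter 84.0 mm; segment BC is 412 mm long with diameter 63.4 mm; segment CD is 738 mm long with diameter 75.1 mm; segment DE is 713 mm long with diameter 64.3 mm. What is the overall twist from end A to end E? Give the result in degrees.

3.58°

ω = 2π·280/60 = 29.32 rad/s, so T = P/ω = 68.6×10³ / 29.32 = 2340 N·m.
J_AB = π(0.0840)⁴/32 = 4.89×10^-6 m⁴; J_BC = π(0.0634)⁴/32 = 1.59×10^-6 m⁴; J_CD = π(0.0751)⁴/32 = 3.12×10^-6 m⁴; J_DE = π(0.0643)⁴/32 = 1.68×10^-6 m⁴.
θ = (T/G)·Σ L_i/J_i = (2340/37.4×10⁹)·(0.387/4.89×10^-6 + 0.412/1.59×10^-6 + 0.738/3.12×10^-6 + 0.713/1.68×10^-6) = 0.06256 rad.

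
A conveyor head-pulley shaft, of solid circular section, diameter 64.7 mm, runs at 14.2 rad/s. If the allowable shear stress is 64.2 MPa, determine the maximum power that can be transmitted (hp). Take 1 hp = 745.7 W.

J = πd⁴/32 = π(0.0647)⁴/32 = 1.720×10^-6 m⁴.
T_max = τ_allow·J/r = 6.42×10^7 × 1.720×10^-6 / 0.0324 = 3414 N·m.
ω = 14.2 rad/s, so P_max = T_max·ω = 4.848×10^4 W.

65.0 hp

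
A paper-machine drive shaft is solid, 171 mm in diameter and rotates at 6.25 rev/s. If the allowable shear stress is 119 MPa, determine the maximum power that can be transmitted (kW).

J = πd⁴/32 = π(0.171)⁴/32 = 8.394×10^-5 m⁴.
T_max = τ_allow·J/r = 1.19×10^8 × 8.394×10^-5 / 0.0855 = 116800 N·m.
ω = 2π·6.25 = 39.27 rad/s, so P_max = T_max·ω = 4.588×10^6 W.

4590 kW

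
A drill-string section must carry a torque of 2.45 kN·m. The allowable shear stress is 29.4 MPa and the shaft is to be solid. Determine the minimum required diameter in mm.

75.2 mm

For a solid shaft τ_max = 16T/(πd³), so d = (16T/(π τ_allow))^(1/3) = (16·2450/(π·2.94×10^7))^(1/3) = 0.07515 m.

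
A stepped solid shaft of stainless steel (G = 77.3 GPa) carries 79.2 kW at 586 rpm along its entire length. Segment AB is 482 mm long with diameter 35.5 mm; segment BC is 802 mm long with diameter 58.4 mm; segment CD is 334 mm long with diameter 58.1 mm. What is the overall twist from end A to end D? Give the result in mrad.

68.3 mrad

ω = 2π·586/60 = 61.37 rad/s, so T = P/ω = 79.2×10³ / 61.37 = 1291 N·m.
J_AB = π(0.0355)⁴/32 = 1.56×10^-7 m⁴; J_BC = π(0.0584)⁴/32 = 1.14×10^-6 m⁴; J_CD = π(0.0581)⁴/32 = 1.12×10^-6 m⁴.
θ = (T/G)·Σ L_i/J_i = (1291/77.3×10⁹)·(0.482/1.56×10^-7 + 0.802/1.14×10^-6 + 0.334/1.12×10^-6) = 0.06832 rad.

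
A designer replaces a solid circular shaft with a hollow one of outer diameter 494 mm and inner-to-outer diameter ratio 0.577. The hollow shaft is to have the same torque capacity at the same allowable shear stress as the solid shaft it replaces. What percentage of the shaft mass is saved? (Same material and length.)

27.9 %

Equal τ_max and T ⇒ the solid shaft needs d_s³ = d_o³(1−k⁴), so d_s = 494·(1−0.577⁴)^(1/3) = 475.0 mm.
Area ratio A_h/A_s = d_o²(1−k²)/d_s² = (1−k²)/(1−k⁴)^(2/3) = 0.7214.
Mass saving = 1 − 0.7214 = 27.9 %.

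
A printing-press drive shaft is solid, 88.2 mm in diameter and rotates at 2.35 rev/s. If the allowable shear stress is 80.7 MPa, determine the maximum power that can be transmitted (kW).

161 kW

J = πd⁴/32 = π(0.0882)⁴/32 = 5.941×10^-6 m⁴.
T_max = τ_allow·J/r = 8.07×10^7 × 5.941×10^-6 / 0.0441 = 10870 N·m.
ω = 2π·2.35 = 14.77 rad/s, so P_max = T_max·ω = 1.605×10^5 W.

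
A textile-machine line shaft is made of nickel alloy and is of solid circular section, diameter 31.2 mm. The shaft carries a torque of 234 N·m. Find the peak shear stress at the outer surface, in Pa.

J = πd⁴/32 = π(0.0312)⁴/32 = 9.303×10^-8 m⁴.
τ_max = T·r/J = 234.0 × 0.0156 / 9.303×10^-8 = 3.924×10^7 Pa.

3.92e7 Pa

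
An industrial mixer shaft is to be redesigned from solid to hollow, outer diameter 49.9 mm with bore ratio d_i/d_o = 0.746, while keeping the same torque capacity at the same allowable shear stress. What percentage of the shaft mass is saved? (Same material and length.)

43.2 %

Equal τ_max and T ⇒ the solid shaft needs d_s³ = d_o³(1−k⁴), so d_s = 49.9·(1−0.746⁴)^(1/3) = 44.10 mm.
Area ratio A_h/A_s = d_o²(1−k²)/d_s² = (1−k²)/(1−k⁴)^(2/3) = 0.5678.
Mass saving = 1 − 0.5678 = 43.2 %.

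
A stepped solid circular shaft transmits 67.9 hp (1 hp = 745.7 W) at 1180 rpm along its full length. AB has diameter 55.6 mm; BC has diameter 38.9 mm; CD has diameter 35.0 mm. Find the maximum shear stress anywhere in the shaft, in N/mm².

ω = 2π·1180/60 = 123.6 rad/s, so T = P/ω = 67.9×745.7 / 123.6 = 409.8 N·m.
Under the same torque, τ_max = 16T/(πd³) is largest where d is smallest — segment CD (d = 35.0 mm).
τ_max = 16·409.8/(π·(0.0350)³) = 4.867×10^7 Pa.

48.7 N/mm²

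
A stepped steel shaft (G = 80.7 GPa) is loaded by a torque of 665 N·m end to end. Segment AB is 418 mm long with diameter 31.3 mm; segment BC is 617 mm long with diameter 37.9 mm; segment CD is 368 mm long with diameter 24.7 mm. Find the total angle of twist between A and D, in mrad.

J_AB = π(0.0313)⁴/32 = 9.42×10^-8 m⁴; J_BC = π(0.0379)⁴/32 = 2.03×10^-7 m⁴; J_CD = π(0.0247)⁴/32 = 3.65×10^-8 m⁴.
θ = (T/G)·Σ L_i/J_i = (665.0/80.7×10⁹)·(0.418/9.42×10^-8 + 0.617/2.03×10^-7 + 0.368/3.65×10^-8) = 0.1446 rad.

145 mrad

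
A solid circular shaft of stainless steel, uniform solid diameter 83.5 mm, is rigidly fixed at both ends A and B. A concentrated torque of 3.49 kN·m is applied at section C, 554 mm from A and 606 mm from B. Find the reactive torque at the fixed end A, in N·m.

1820 N·m

With uniform GJ and both ends fixed, compatibility θ_AC = θ_CB gives T_A·a = T_B·b, together with T_A + T_B = T₀.
T_A = T₀·b/(a+b) = 3490·606/1160 = 1823 N·m; T_B = 1667 N·m.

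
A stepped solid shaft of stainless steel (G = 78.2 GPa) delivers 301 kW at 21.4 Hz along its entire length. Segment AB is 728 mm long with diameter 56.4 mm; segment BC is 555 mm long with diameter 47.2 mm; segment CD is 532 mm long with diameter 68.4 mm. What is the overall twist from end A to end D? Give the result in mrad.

ω = 2π·21.4 = 134.5 rad/s, so T = P/ω = 301×10³ / 134.5 = 2239 N·m.
J_AB = π(0.0564)⁴/32 = 9.93×10^-7 m⁴; J_BC = π(0.0472)⁴/32 = 4.87×10^-7 m⁴; J_CD = π(0.0684)⁴/32 = 2.15×10^-6 m⁴.
θ = (T/G)·Σ L_i/J_i = (2239/78.2×10⁹)·(0.728/9.93×10^-7 + 0.555/4.87×10^-7 + 0.532/2.15×10^-6) = 0.06067 rad.

60.7 mrad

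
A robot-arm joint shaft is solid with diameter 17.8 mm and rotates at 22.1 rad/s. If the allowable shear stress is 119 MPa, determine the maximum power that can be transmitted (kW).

J = πd⁴/32 = π(0.0178)⁴/32 = 9.856×10^-9 m⁴.
T_max = τ_allow·J/r = 1.19×10^8 × 9.856×10^-9 / 0.00890 = 131.8 N·m.
ω = 22.1 rad/s, so P_max = T_max·ω = 2912 W.

2.91 kW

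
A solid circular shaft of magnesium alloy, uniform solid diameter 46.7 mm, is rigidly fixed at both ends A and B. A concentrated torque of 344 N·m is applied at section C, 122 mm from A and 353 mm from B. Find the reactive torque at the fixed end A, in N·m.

256 N·m

With uniform GJ and both ends fixed, compatibility θ_AC = θ_CB gives T_A·a = T_B·b, together with T_A + T_B = T₀.
T_A = T₀·b/(a+b) = 344.0·353/475.0 = 255.6 N·m; T_B = 88.35 N·m.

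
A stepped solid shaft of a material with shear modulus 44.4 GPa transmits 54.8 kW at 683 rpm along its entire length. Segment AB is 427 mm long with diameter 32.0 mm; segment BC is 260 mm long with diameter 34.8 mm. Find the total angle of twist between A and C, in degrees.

ω = 2π·683/60 = 71.52 rad/s, so T = P/ω = 54.8×10³ / 71.52 = 766.2 N·m.
J_AB = π(0.0320)⁴/32 = 1.03×10^-7 m⁴; J_BC = π(0.0348)⁴/32 = 1.44×10^-7 m⁴.
θ = (T/G)·Σ L_i/J_i = (766.2/44.4×10⁹)·(0.427/1.03×10^-7 + 0.260/1.44×10^-7) = 0.1027 rad.

5.89°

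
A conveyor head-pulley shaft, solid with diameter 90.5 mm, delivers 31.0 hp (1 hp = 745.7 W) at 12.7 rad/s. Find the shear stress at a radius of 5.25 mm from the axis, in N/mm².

1.45 N/mm²

ω = 12.7 rad/s, so T = P/ω = 31.0×745.7 / 12.70 = 1820 N·m.
J = πd⁴/32 = π(0.0905)⁴/32 = 6.586×10^-6 m⁴.
Shear stress varies linearly with radius: τ = T·r/J = 1820 × 0.00525 / 6.586×10^-6 = 1.451×10^6 Pa.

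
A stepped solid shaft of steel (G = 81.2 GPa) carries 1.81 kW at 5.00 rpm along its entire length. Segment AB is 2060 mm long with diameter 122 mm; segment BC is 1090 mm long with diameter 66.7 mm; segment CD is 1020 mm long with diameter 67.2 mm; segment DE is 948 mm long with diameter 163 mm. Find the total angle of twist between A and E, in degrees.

2.88°

ω = 2π·5.00/60 = 0.5236 rad/s, so T = P/ω = 1.81×10³ / 0.5236 = 3457 N·m.
J_AB = π(0.122)⁴/32 = 2.17×10^-5 m⁴; J_BC = π(0.0667)⁴/32 = 1.94×10^-6 m⁴; J_CD = π(0.0672)⁴/32 = 2.00×10^-6 m⁴; J_DE = π(0.163)⁴/32 = 6.93×10^-5 m⁴.
θ = (T/G)·Σ L_i/J_i = (3457/81.2×10⁹)·(2.06/2.17×10^-5 + 1.09/1.94×10^-6 + 1.02/2.00×10^-6 + 0.948/6.93×10^-5) = 0.05018 rad.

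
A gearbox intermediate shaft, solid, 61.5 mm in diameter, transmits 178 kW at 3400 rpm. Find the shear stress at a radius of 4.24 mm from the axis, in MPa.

ω = 2π·3400/60 = 356.0 rad/s, so T = P/ω = 178×10³ / 356.0 = 499.9 N·m.
J = πd⁴/32 = π(0.0615)⁴/32 = 1.404×10^-6 m⁴.
Shear stress varies linearly with radius: τ = T·r/J = 499.9 × 0.00424 / 1.404×10^-6 = 1.509×10^6 Pa.

1.51 MPa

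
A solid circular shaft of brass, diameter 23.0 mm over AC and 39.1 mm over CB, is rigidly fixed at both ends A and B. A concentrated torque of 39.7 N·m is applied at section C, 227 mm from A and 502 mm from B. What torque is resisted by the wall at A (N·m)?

8.31 N·m

Compatibility: T_A·a/J_AC = T_B·b/J_CB with T_A + T_B = T₀.
J_AC = 2.75×10^-8 m⁴, J_CB = 2.29×10^-7 m⁴, so T_A = T₀·(J_AC/a)/((J_AC/a)+(J_CB/b)) = 8.311 N·m, T_B = 31.39 N·m.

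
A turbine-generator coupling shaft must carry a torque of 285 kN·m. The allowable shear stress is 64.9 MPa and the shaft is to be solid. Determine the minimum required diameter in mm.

282 mm

For a solid shaft τ_max = 16T/(πd³), so d = (16T/(π τ_allow))^(1/3) = (16·285000/(π·6.49×10^7))^(1/3) = 0.2817 m.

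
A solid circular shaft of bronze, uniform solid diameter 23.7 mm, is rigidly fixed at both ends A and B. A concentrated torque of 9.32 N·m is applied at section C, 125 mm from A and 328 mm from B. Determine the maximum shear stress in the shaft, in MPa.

2.58 MPa

With uniform GJ and both ends fixed, compatibility θ_AC = θ_CB gives T_A·a = T_B·b, together with T_A + T_B = T₀.
T_A = T₀·b/(a+b) = 9.320·328/453.0 = 6.748 N·m; T_B = 2.572 N·m.
τ in each portion: τ_AC = 2.58×10^6 Pa, τ_CB = 9.84×10^5 Pa; maximum is in AC.
τ_max = T_AC·r/J = 6.748·0.0118/3.10×10^-8 = 2.582×10^6 Pa.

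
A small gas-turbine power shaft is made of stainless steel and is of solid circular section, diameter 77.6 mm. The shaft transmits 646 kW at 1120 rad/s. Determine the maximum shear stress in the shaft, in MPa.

6.29 MPa

ω = 1120 rad/s, so T = P/ω = 646×10³ / 1120 = 576.8 N·m.
J = πd⁴/32 = π(0.0776)⁴/32 = 3.560×10^-6 m⁴.
τ_max = T·r/J = 576.8 × 0.0388 / 3.560×10^-6 = 6.286×10^6 Pa.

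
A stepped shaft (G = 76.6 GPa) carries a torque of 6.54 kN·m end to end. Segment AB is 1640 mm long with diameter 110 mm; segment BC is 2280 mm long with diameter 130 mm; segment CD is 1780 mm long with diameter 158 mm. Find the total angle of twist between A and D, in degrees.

1.10°

J_AB = π(0.110)⁴/32 = 1.44×10^-5 m⁴; J_BC = π(0.130)⁴/32 = 2.80×10^-5 m⁴; J_CD = π(0.158)⁴/32 = 6.12×10^-5 m⁴.
θ = (T/G)·Σ L_i/J_i = (6540/76.6×10⁹)·(1.64/1.44×10^-5 + 2.28/2.80×10^-5 + 1.78/6.12×10^-5) = 0.01917 rad.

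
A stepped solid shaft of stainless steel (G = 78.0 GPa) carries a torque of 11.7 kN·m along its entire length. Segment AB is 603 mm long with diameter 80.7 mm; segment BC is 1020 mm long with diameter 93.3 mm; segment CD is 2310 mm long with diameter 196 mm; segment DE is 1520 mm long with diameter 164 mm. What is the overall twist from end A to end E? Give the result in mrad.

47.9 mrad

J_AB = π(0.0807)⁴/32 = 4.16×10^-6 m⁴; J_BC = π(0.0933)⁴/32 = 7.44×10^-6 m⁴; J_CD = π(0.196)⁴/32 = 1.45×10^-4 m⁴; J_DE = π(0.164)⁴/32 = 7.10×10^-5 m⁴.
θ = (T/G)·Σ L_i/J_i = (11700/78.0×10⁹)·(0.603/4.16×10^-6 + 1.02/7.44×10^-6 + 2.31/1.45×10^-4 + 1.52/7.10×10^-5) = 0.04789 rad.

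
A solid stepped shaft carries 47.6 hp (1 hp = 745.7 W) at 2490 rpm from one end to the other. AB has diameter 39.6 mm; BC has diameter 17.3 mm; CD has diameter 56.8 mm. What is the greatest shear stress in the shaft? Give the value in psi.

19400 psi

ω = 2π·2490/60 = 260.8 rad/s, so T = P/ω = 47.6×745.7 / 260.8 = 136.1 N·m.
Under the same torque, τ_max = 16T/(πd³) is largest where d is smallest — segment BC (d = 17.3 mm).
τ_max = 16·136.1/(π·(0.0173)³) = 1.339×10^8 Pa.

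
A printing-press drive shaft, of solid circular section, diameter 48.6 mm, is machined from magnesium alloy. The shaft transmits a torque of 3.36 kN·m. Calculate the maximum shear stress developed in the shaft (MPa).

J = πd⁴/32 = π(0.0486)⁴/32 = 5.477×10^-7 m⁴.
τ_max = T·r/J = 3360 × 0.0243 / 5.477×10^-7 = 1.491×10^8 Pa.

149 MPa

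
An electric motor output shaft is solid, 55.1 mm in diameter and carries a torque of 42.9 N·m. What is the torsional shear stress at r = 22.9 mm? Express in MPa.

1.09 MPa

J = πd⁴/32 = π(0.0551)⁴/32 = 9.049×10^-7 m⁴.
Shear stress varies linearly with radius: τ = T·r/J = 42.90 × 0.0229 / 9.049×10^-7 = 1.086×10^6 Pa.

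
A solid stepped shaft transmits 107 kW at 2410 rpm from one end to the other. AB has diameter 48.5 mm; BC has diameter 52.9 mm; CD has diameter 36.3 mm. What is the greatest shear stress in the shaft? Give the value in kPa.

ω = 2π·2410/60 = 252.4 rad/s, so T = P/ω = 107×10³ / 252.4 = 424.0 N·m.
Under the same torque, τ_max = 16T/(πd³) is largest where d is smallest — segment CD (d = 36.3 mm).
τ_max = 16·424.0/(π·(0.0363)³) = 4.514×10^7 Pa.

45100 kPa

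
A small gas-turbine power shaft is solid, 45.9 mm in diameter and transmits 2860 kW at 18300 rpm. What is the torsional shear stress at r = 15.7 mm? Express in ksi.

ω = 2π·18300/60 = 1916 rad/s, so T = P/ω = 2860×10³ / 1916 = 1492 N·m.
J = πd⁴/32 = π(0.0459)⁴/32 = 4.358×10^-7 m⁴.
Shear stress varies linearly with radius: τ = T·r/J = 1492 × 0.0157 / 4.358×10^-7 = 5.377×10^7 Pa.

7.80 ksi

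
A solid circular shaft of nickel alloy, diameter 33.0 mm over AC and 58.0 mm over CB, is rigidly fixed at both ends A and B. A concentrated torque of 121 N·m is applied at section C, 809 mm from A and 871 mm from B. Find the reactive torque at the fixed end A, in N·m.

12.3 N·m

Compatibility: T_A·a/J_AC = T_B·b/J_CB with T_A + T_B = T₀.
J_AC = 1.16×10^-7 m⁴, J_CB = 1.11×10^-6 m⁴, so T_A = T₀·(J_AC/a)/((J_AC/a)+(J_CB/b)) = 12.27 N·m, T_B = 108.7 N·m.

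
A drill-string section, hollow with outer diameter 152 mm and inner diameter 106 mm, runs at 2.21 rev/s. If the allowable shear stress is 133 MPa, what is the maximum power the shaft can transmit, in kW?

972 kW

J = π(d_o⁴ − d_i⁴)/32 = π(0.152⁴ − 0.106⁴)/32 = 4.001×10^-5 m⁴.
T_max = τ_allow·J/r = 1.33×10^8 × 4.001×10^-5 / 0.0760 = 70020 N·m.
ω = 2π·2.21 = 13.89 rad/s, so P_max = T_max·ω = 9.723×10^5 W.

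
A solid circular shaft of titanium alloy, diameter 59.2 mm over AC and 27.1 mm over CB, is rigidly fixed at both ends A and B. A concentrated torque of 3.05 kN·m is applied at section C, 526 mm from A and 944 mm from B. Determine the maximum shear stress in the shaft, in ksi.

10.6 ksi

Compatibility: T_A·a/J_AC = T_B·b/J_CB with T_A + T_B = T₀.
J_AC = 1.21×10^-6 m⁴, J_CB = 5.30×10^-8 m⁴, so T_A = T₀·(J_AC/a)/((J_AC/a)+(J_CB/b)) = 2977 N·m, T_B = 72.85 N·m.
τ in each portion: τ_AC = 7.31×10^7 Pa, τ_CB = 1.86×10^7 Pa; maximum is in AC.
τ_max = T_AC·r/J = 2977·0.0296/1.21×10^-6 = 7.308×10^7 Pa.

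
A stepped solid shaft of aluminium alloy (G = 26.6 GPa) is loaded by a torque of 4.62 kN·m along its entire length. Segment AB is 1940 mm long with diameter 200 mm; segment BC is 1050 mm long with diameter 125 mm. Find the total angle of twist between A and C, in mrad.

J_AB = π(0.200)⁴/32 = 1.57×10^-4 m⁴; J_BC = π(0.125)⁴/32 = 2.40×10^-5 m⁴.
θ = (T/G)·Σ L_i/J_i = (4620/26.6×10⁹)·(1.94/1.57×10^-4 + 1.05/2.40×10^-5) = 9.754×10^-3 rad.

9.75 mrad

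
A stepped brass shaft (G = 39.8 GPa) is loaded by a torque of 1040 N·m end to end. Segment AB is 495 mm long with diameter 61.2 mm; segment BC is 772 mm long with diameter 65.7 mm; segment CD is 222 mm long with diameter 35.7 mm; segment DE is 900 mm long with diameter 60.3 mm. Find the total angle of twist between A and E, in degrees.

4.29°

J_AB = π(0.0612)⁴/32 = 1.38×10^-6 m⁴; J_BC = π(0.0657)⁴/32 = 1.83×10^-6 m⁴; J_CD = π(0.0357)⁴/32 = 1.59×10^-7 m⁴; J_DE = π(0.0603)⁴/32 = 1.30×10^-6 m⁴.
θ = (T/G)·Σ L_i/J_i = (1040/39.8×10⁹)·(0.495/1.38×10^-6 + 0.772/1.83×10^-6 + 0.222/1.59×10^-7 + 0.900/1.30×10^-6) = 0.07492 rad.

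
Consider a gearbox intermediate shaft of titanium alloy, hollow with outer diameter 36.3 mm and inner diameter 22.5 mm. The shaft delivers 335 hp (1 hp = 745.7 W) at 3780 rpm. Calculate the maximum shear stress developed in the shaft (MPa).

ω = 2π·3780/60 = 395.8 rad/s, so T = P/ω = 335×745.7 / 395.8 = 631.1 N·m.
J = π(d_o⁴ − d_i⁴)/32 = π(0.0363⁴ − 0.0225⁴)/32 = 1.453×10^-7 m⁴.
τ_max = T·r/J = 631.1 × 0.0181 / 1.453×10^-7 = 7.883×10^7 Pa.

78.8 MPa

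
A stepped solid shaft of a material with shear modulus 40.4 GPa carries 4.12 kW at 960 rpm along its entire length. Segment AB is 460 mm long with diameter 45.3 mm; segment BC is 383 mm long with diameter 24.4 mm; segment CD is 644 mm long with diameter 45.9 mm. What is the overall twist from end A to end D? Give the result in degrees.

ω = 2π·960/60 = 100.5 rad/s, so T = P/ω = 4.12×10³ / 100.5 = 40.98 N·m.
J_AB = π(0.0453)⁴/32 = 4.13×10^-7 m⁴; J_BC = π(0.0244)⁴/32 = 3.48×10^-8 m⁴; J_CD = π(0.0459)⁴/32 = 4.36×10^-7 m⁴.
θ = (T/G)·Σ L_i/J_i = (40.98/40.4×10⁹)·(0.460/4.13×10^-7 + 0.383/3.48×10^-8 + 0.644/4.36×10^-7) = 0.01379 rad.

0.790°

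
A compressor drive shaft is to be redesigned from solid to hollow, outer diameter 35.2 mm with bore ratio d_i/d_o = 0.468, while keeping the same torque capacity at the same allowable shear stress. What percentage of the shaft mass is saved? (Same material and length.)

19.3 %

Equal τ_max and T ⇒ the solid shaft needs d_s³ = d_o³(1−k⁴), so d_s = 35.2·(1−0.468⁴)^(1/3) = 34.63 mm.
Area ratio A_h/A_s = d_o²(1−k²)/d_s² = (1−k²)/(1−k⁴)^(2/3) = 0.8070.
Mass saving = 1 − 0.8070 = 19.3 %.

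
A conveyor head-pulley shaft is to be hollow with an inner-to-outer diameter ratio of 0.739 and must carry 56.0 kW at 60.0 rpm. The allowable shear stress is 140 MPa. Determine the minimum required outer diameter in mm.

ω = 2π·60.0/60 = 6.283 rad/s, so T = P/ω = 56.0×10³ / 6.283 = 8913 N·m.
For a hollow shaft with d_i/d_o = 0.739: τ_max = 16T/(π d_o³ (1−k⁴)), so d_o = [16T/(π τ_allow (1−k⁴))]^(1/3) = [16·8913/(π·1.40×10^8·0.7018)]^(1/3) = 0.07731 m.

77.3 mm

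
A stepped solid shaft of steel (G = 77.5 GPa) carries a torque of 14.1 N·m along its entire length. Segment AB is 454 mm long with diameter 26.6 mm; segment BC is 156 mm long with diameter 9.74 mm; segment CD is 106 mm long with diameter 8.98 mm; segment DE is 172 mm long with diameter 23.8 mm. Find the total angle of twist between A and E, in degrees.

3.72°

J_AB = π(0.0266)⁴/32 = 4.92×10^-8 m⁴; J_BC = π(0.00974)⁴/32 = 8.84×10^-10 m⁴; J_CD = π(0.00898)⁴/32 = 6.38×10^-10 m⁴; J_DE = π(0.0238)⁴/32 = 3.15×10^-8 m⁴.
θ = (T/G)·Σ L_i/J_i = (14.10/77.5×10⁹)·(0.454/4.92×10^-8 + 0.156/8.84×10^-10 + 0.106/6.38×10^-10 + 0.172/3.15×10^-8) = 0.06500 rad.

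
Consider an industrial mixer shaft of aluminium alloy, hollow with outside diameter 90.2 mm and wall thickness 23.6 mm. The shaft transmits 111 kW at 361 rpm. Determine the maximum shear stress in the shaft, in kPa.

ω = 2π·361/60 = 37.80 rad/s, so T = P/ω = 111×10³ / 37.80 = 2936 N·m.
J = π(d_o⁴ − d_i⁴)/32 = π(0.0902⁴ − 0.0430⁴)/32 = 6.163×10^-6 m⁴.
τ_max = T·r/J = 2936 × 0.0451 / 6.163×10^-6 = 2.149×10^7 Pa.

21500 kPa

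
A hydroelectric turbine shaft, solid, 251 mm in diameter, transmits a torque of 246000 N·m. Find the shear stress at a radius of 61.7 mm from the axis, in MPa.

J = πd⁴/32 = π(0.251)⁴/32 = 3.897×10^-4 m⁴.
Shear stress varies linearly with radius: τ = T·r/J = 246000 × 0.0617 / 3.897×10^-4 = 3.895×10^7 Pa.

39.0 MPa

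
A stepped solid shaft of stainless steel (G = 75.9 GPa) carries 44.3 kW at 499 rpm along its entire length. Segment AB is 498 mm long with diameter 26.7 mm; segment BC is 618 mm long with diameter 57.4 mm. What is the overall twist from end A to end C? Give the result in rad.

0.118 rad

ω = 2π·499/60 = 52.26 rad/s, so T = P/ω = 44.3×10³ / 52.26 = 847.8 N·m.
J_AB = π(0.0267)⁴/32 = 4.99×10^-8 m⁴; J_BC = π(0.0574)⁴/32 = 1.07×10^-6 m⁴.
θ = (T/G)·Σ L_i/J_i = (847.8/75.9×10⁹)·(0.498/4.99×10^-8 + 0.618/1.07×10^-6) = 0.1180 rad.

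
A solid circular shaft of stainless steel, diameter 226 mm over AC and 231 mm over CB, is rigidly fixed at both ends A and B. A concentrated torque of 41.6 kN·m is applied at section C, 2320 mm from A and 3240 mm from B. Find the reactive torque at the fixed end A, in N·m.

Compatibility: T_A·a/J_AC = T_B·b/J_CB with T_A + T_B = T₀.
J_AC = 2.56×10^-4 m⁴, J_CB = 2.80×10^-4 m⁴, so T_A = T₀·(J_AC/a)/((J_AC/a)+(J_CB/b)) = 23350 N·m, T_B = 18250 N·m.

23400 N·m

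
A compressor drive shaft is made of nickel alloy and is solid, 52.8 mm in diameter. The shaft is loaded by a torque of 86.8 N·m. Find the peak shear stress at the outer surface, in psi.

436 psi

J = πd⁴/32 = π(0.0528)⁴/32 = 7.630×10^-7 m⁴.
τ_max = T·r/J = 86.80 × 0.0264 / 7.630×10^-7 = 3.003×10^6 Pa.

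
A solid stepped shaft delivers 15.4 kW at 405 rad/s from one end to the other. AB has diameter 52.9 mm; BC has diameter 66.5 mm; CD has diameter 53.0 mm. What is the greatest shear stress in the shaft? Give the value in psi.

190 psi

ω = 405 rad/s, so T = P/ω = 15.4×10³ / 405.0 = 38.02 N·m.
Under the same torque, τ_max = 16T/(πd³) is largest where d is smallest — segment AB (d = 52.9 mm).
τ_max = 16·38.02/(π·(0.0529)³) = 1.308×10^6 Pa.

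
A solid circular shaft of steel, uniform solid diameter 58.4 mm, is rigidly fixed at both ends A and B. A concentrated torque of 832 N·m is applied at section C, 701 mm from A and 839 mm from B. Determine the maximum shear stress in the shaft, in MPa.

With uniform GJ and both ends fixed, compatibility θ_AC = θ_CB gives T_A·a = T_B·b, together with T_A + T_B = T₀.
T_A = T₀·b/(a+b) = 832.0·839/1540 = 453.3 N·m; T_B = 378.7 N·m.
τ in each portion: τ_AC = 1.16×10^7 Pa, τ_CB = 9.68×10^6 Pa; maximum is in AC.
τ_max = T_AC·r/J = 453.3·0.0292/1.14×10^-6 = 1.159×10^7 Pa.

11.6 MPa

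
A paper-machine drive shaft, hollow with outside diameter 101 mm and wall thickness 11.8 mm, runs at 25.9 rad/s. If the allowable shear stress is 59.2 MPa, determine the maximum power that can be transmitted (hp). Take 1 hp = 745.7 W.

273 hp

J = π(d_o⁴ − d_i⁴)/32 = π(0.101⁴ − 0.0774⁴)/32 = 6.693×10^-6 m⁴.
T_max = τ_allow·J/r = 5.92×10^7 × 6.693×10^-6 / 0.0505 = 7846 N·m.
ω = 25.9 rad/s, so P_max = T_max·ω = 2.032×10^5 W.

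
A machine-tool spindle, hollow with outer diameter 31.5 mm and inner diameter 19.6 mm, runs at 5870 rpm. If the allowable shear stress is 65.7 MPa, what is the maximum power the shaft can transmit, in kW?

J = π(d_o⁴ − d_i⁴)/32 = π(0.0315⁴ − 0.0196⁴)/32 = 8.217×10^-8 m⁴.
T_max = τ_allow·J/r = 6.57×10^7 × 8.217×10^-8 / 0.0158 = 342.8 N·m.
ω = 2π·5870/60 = 614.7 rad/s, so P_max = T_max·ω = 2.107×10^5 W.

211 kW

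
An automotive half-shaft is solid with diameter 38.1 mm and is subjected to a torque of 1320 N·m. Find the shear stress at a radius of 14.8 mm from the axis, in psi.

13700 psi

J = πd⁴/32 = π(0.0381)⁴/32 = 2.069×10^-7 m⁴.
Shear stress varies linearly with radius: τ = T·r/J = 1320 × 0.0148 / 2.069×10^-7 = 9.444×10^7 Pa.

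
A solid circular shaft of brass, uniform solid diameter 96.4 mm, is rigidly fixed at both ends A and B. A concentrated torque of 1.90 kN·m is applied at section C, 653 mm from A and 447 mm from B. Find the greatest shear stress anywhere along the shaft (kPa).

With uniform GJ and both ends fixed, compatibility θ_AC = θ_CB gives T_A·a = T_B·b, together with T_A + T_B = T₀.
T_A = T₀·b/(a+b) = 1900·447/1100 = 772.1 N·m; T_B = 1128 N·m.
τ in each portion: τ_AC = 4.39×10^6 Pa, τ_CB = 6.41×10^6 Pa; maximum is in CB.
τ_max = T_CB·r/J = 1128·0.0482/8.48×10^-6 = 6.412×10^6 Pa.

6410 kPa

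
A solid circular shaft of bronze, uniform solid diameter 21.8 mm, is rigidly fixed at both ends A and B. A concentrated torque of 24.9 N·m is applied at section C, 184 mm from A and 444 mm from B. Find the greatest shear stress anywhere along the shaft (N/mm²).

With uniform GJ and both ends fixed, compatibility θ_AC = θ_CB gives T_A·a = T_B·b, together with T_A + T_B = T₀.
T_A = T₀·b/(a+b) = 24.90·444/628.0 = 17.60 N·m; T_B = 7.296 N·m.
τ in each portion: τ_AC = 8.65×10^6 Pa, τ_CB = 3.59×10^6 Pa; maximum is in AC.
τ_max = T_AC·r/J = 17.60·0.0109/2.22×10^-8 = 8.654×10^6 Pa.

8.65 N/mm²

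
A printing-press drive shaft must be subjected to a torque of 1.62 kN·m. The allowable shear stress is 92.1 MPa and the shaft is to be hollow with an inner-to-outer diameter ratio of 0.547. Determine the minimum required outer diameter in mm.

For a hollow shaft with d_i/d_o = 0.547: τ_max = 16T/(π d_o³ (1−k⁴)), so d_o = [16T/(π τ_allow (1−k⁴))]^(1/3) = [16·1620/(π·9.21×10^7·0.9105)]^(1/3) = 0.04617 m.

46.2 mm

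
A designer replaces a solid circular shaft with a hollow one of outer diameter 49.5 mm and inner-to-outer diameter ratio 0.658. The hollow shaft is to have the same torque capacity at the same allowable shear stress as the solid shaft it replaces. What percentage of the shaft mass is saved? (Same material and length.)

34.9 %

Equal τ_max and T ⇒ the solid shaft needs d_s³ = d_o³(1−k⁴), so d_s = 49.5·(1−0.658⁴)^(1/3) = 46.19 mm.
Area ratio A_h/A_s = d_o²(1−k²)/d_s² = (1−k²)/(1−k⁴)^(2/3) = 0.6512.
Mass saving = 1 − 0.6512 = 34.9 %.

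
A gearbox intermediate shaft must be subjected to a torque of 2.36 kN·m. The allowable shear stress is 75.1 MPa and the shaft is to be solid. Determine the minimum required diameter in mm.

For a solid shaft τ_max = 16T/(πd³), so d = (16T/(π τ_allow))^(1/3) = (16·2360/(π·7.51×10^7))^(1/3) = 0.05429 m.

54.3 mm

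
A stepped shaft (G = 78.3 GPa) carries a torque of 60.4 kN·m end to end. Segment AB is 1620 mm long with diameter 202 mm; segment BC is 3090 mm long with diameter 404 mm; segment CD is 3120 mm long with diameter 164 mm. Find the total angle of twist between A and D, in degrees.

2.43°

J_AB = π(0.202)⁴/32 = 1.63×10^-4 m⁴; J_BC = π(0.404)⁴/32 = 2.62×10^-3 m⁴; J_CD = π(0.164)⁴/32 = 7.10×10^-5 m⁴.
θ = (T/G)·Σ L_i/J_i = (60400/78.3×10⁹)·(1.62/1.63×10^-4 + 3.09/2.62×10^-3 + 3.12/7.10×10^-5) = 0.04245 rad.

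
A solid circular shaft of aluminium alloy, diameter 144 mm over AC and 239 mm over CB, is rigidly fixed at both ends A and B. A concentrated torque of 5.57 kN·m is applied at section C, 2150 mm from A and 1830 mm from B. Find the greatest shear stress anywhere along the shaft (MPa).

Compatibility: T_A·a/J_AC = T_B·b/J_CB with T_A + T_B = T₀.
J_AC = 4.22×10^-5 m⁴, J_CB = 3.20×10^-4 m⁴, so T_A = T₀·(J_AC/a)/((J_AC/a)+(J_CB/b)) = 561.8 N·m, T_B = 5008 N·m.
τ in each portion: τ_AC = 9.58×10^5 Pa, τ_CB = 1.87×10^6 Pa; maximum is in CB.
τ_max = T_CB·r/J = 5008·0.119/3.20×10^-4 = 1.868×10^6 Pa.

1.87 MPa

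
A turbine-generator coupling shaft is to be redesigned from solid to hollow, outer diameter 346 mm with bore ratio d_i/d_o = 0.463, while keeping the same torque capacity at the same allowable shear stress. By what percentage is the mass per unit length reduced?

18.9 %

Equal τ_max and T ⇒ the solid shaft needs d_s³ = d_o³(1−k⁴), so d_s = 346·(1−0.463⁴)^(1/3) = 340.6 mm.
Area ratio A_h/A_s = d_o²(1−k²)/d_s² = (1−k²)/(1−k⁴)^(2/3) = 0.8107.
Mass saving = 1 − 0.8107 = 18.9 %.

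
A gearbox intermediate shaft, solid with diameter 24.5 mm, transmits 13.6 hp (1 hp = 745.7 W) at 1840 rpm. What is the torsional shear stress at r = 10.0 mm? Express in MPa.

ω = 2π·1840/60 = 192.7 rad/s, so T = P/ω = 13.6×745.7 / 192.7 = 52.63 N·m.
J = πd⁴/32 = π(0.0245)⁴/32 = 3.537×10^-8 m⁴.
Shear stress varies linearly with radius: τ = T·r/J = 52.63 × 0.0100 / 3.537×10^-8 = 1.488×10^7 Pa.

14.9 MPa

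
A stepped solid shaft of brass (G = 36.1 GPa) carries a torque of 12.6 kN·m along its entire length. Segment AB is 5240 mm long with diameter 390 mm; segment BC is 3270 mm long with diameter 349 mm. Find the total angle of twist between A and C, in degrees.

J_AB = π(0.390)⁴/32 = 2.27×10^-3 m⁴; J_BC = π(0.349)⁴/32 = 1.46×10^-3 m⁴.
θ = (T/G)·Σ L_i/J_i = (12600/36.1×10⁹)·(5.24/2.27×10^-3 + 3.27/1.46×10^-3) = 1.589×10^-3 rad.

0.0910°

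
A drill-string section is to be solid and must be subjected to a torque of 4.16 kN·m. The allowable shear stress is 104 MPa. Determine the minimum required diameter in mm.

58.8 mm

For a solid shaft τ_max = 16T/(πd³), so d = (16T/(π τ_allow))^(1/3) = (16·4160/(π·1.04×10^8))^(1/3) = 0.05884 m.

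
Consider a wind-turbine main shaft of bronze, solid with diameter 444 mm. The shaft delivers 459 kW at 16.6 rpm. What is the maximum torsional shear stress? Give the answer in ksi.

ω = 2π·16.6/60 = 1.738 rad/s, so T = P/ω = 459×10³ / 1.738 = 264000 N·m.
J = πd⁴/32 = π(0.444)⁴/32 = 3.815×10^-3 m⁴.
τ_max = T·r/J = 264000 × 0.222 / 3.815×10^-3 = 1.536×10^7 Pa.

2.23 ksi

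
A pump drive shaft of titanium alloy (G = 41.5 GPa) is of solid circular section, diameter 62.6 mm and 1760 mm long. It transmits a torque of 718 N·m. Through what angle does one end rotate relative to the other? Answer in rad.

0.0202 rad

J = πd⁴/32 = π(0.0626)⁴/32 = 1.508×10^-6 m⁴.
θ = T·L/(G·J) = 718.0 × 1.76 / (41.5×10⁹ × 1.508×10^-6) = 0.02020 rad.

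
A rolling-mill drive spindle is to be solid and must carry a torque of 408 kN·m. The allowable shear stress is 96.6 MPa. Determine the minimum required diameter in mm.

For a solid shaft τ_max = 16T/(πd³), so d = (16T/(π τ_allow))^(1/3) = (16·408000/(π·9.66×10^7))^(1/3) = 0.2781 m.

278 mm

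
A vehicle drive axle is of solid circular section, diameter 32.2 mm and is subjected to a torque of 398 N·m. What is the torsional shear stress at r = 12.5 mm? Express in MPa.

47.1 MPa

J = πd⁴/32 = π(0.0322)⁴/32 = 1.055×10^-7 m⁴.
Shear stress varies linearly with radius: τ = T·r/J = 398.0 × 0.0125 / 1.055×10^-7 = 4.714×10^7 Pa.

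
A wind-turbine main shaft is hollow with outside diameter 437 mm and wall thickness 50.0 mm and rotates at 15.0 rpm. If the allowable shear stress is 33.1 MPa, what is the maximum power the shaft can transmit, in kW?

551 kW

J = π(d_o⁴ − d_i⁴)/32 = π(0.437⁴ − 0.337⁴)/32 = 2.314×10^-3 m⁴.
T_max = τ_allow·J/r = 3.31×10^7 × 2.314×10^-3 / 0.218 = 350600 N·m.
ω = 2π·15.0/60 = 1.571 rad/s, so P_max = T_max·ω = 5.507×10^5 W.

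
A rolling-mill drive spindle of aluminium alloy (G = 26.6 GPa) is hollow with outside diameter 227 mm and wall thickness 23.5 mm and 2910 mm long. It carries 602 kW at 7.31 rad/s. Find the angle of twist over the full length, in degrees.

ω = 7.31 rad/s, so T = P/ω = 602×10³ / 7.310 = 82350 N·m.
J = π(d_o⁴ − d_i⁴)/32 = π(0.227⁴ − 0.180⁴)/32 = 1.576×10^-4 m⁴.
θ = T·L/(G·J) = 82350 × 2.91 / (26.6×10⁹ × 1.576×10^-4) = 0.05716 rad.

3.27°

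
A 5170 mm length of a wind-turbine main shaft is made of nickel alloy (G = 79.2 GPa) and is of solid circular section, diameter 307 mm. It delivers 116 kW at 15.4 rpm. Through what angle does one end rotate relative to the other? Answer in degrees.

ω = 2π·15.4/60 = 1.613 rad/s, so T = P/ω = 116×10³ / 1.613 = 71930 N·m.
J = πd⁴/32 = π(0.307)⁴/32 = 8.721×10^-4 m⁴.
θ = T·L/(G·J) = 71930 × 5.17 / (79.2×10⁹ × 8.721×10^-4) = 5.384×10^-3 rad.

0.308°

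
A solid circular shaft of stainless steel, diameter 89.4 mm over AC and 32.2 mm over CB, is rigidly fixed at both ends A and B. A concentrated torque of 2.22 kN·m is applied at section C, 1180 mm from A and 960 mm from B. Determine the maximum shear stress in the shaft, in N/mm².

Compatibility: T_A·a/J_AC = T_B·b/J_CB with T_A + T_B = T₀.
J_AC = 6.27×10^-6 m⁴, J_CB = 1.06×10^-7 m⁴, so T_A = T₀·(J_AC/a)/((J_AC/a)+(J_CB/b)) = 2175 N·m, T_B = 44.99 N·m.
τ in each portion: τ_AC = 1.55×10^7 Pa, τ_CB = 6.86×10^6 Pa; maximum is in AC.
τ_max = T_AC·r/J = 2175·0.0447/6.27×10^-6 = 1.550×10^7 Pa.

15.5 N/mm²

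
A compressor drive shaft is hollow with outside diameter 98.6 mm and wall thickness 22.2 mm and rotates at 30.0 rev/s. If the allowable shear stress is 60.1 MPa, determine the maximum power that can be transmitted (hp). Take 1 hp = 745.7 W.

J = π(d_o⁴ − d_i⁴)/32 = π(0.0986⁴ − 0.0542⁴)/32 = 8.432×10^-6 m⁴.
T_max = τ_allow·J/r = 6.01×10^7 × 8.432×10^-6 / 0.0493 = 10280 N·m.
ω = 2π·30.0 = 188.5 rad/s, so P_max = T_max·ω = 1.938×10^6 W.

2600 hp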